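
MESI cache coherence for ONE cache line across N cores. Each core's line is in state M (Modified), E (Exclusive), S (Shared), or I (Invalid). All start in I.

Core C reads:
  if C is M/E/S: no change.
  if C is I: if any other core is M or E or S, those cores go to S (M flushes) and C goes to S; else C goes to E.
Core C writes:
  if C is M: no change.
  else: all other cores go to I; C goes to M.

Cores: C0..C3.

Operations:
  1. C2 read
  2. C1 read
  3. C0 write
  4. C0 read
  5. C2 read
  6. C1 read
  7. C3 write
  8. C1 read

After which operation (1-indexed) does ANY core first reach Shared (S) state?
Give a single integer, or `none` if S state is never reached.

Answer: 2

Derivation:
Op 1: C2 read [C2 read from I: no other sharers -> C2=E (exclusive)] -> [I,I,E,I]
Op 2: C1 read [C1 read from I: others=['C2=E'] -> C1=S, others downsized to S] -> [I,S,S,I]
  -> First S state at op 2; remaining ops need not be traced.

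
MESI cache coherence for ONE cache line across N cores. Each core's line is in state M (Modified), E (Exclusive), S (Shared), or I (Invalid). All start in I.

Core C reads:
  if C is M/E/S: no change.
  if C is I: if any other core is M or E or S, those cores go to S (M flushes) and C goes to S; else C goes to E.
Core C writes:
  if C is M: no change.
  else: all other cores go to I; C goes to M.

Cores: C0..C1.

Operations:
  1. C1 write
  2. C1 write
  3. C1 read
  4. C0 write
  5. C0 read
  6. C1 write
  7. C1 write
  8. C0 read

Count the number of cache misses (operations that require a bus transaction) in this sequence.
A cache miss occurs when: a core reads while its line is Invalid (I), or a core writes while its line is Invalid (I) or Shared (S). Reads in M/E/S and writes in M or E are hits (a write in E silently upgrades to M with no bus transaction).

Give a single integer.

Op 1: C1 write [C1 write: invalidate none -> C1=M] -> [I,M] [MISS #1: write from I]
Op 2: C1 write [C1 write: already M (modified), no change] -> [I,M] [hit: write from M]
Op 3: C1 read [C1 read: already in M, no change] -> [I,M] [hit: read from M]
Op 4: C0 write [C0 write: invalidate ['C1=M'] -> C0=M] -> [M,I] [MISS #2: write from I]
Op 5: C0 read [C0 read: already in M, no change] -> [M,I] [hit: read from M]
Op 6: C1 write [C1 write: invalidate ['C0=M'] -> C1=M] -> [I,M] [MISS #3: write from I]
Op 7: C1 write [C1 write: already M (modified), no change] -> [I,M] [hit: write from M]
Op 8: C0 read [C0 read from I: others=['C1=M'] -> C0=S, others downsized to S] -> [S,S] [MISS #4: read from I]

Answer: 4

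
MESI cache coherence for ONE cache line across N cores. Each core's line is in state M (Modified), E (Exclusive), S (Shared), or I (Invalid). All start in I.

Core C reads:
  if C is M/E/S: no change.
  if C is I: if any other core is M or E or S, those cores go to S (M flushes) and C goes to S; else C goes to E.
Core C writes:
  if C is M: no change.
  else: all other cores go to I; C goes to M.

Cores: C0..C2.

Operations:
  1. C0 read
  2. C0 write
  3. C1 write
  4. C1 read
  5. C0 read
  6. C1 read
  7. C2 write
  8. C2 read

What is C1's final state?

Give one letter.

Answer: I

Derivation:
Op 1: C0 read [C0 read from I: no other sharers -> C0=E (exclusive)] -> [E,I,I]
Op 2: C0 write [C0 write: invalidate none -> C0=M] -> [M,I,I]
Op 3: C1 write [C1 write: invalidate ['C0=M'] -> C1=M] -> [I,M,I]
Op 4: C1 read [C1 read: already in M, no change] -> [I,M,I]
Op 5: C0 read [C0 read from I: others=['C1=M'] -> C0=S, others downsized to S] -> [S,S,I]
Op 6: C1 read [C1 read: already in S, no change] -> [S,S,I]
Op 7: C2 write [C2 write: invalidate ['C0=S', 'C1=S'] -> C2=M] -> [I,I,M]
Op 8: C2 read [C2 read: already in M, no change] -> [I,I,M]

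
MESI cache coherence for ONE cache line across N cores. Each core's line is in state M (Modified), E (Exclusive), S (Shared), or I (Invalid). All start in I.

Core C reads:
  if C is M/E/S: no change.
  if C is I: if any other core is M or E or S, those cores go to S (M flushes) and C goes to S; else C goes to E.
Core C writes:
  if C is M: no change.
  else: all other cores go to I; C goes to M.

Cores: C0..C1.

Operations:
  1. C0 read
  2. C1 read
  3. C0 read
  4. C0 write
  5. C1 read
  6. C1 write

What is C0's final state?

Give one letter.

Op 1: C0 read [C0 read from I: no other sharers -> C0=E (exclusive)] -> [E,I]
Op 2: C1 read [C1 read from I: others=['C0=E'] -> C1=S, others downsized to S] -> [S,S]
Op 3: C0 read [C0 read: already in S, no change] -> [S,S]
Op 4: C0 write [C0 write: invalidate ['C1=S'] -> C0=M] -> [M,I]
Op 5: C1 read [C1 read from I: others=['C0=M'] -> C1=S, others downsized to S] -> [S,S]
Op 6: C1 write [C1 write: invalidate ['C0=S'] -> C1=M] -> [I,M]

Answer: I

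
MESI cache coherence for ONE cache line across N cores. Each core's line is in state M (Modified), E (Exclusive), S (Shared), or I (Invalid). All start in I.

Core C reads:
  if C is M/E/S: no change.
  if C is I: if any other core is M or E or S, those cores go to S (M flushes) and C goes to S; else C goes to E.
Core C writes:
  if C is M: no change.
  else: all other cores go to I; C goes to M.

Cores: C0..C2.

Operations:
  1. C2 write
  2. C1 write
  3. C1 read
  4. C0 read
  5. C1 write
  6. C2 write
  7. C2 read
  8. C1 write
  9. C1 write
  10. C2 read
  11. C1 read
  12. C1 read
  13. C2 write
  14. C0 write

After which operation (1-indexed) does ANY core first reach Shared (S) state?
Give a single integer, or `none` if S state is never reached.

Answer: 4

Derivation:
Op 1: C2 write [C2 write: invalidate none -> C2=M] -> [I,I,M]
Op 2: C1 write [C1 write: invalidate ['C2=M'] -> C1=M] -> [I,M,I]
Op 3: C1 read [C1 read: already in M, no change] -> [I,M,I]
Op 4: C0 read [C0 read from I: others=['C1=M'] -> C0=S, others downsized to S] -> [S,S,I]
  -> First S state at op 4; remaining ops need not be traced.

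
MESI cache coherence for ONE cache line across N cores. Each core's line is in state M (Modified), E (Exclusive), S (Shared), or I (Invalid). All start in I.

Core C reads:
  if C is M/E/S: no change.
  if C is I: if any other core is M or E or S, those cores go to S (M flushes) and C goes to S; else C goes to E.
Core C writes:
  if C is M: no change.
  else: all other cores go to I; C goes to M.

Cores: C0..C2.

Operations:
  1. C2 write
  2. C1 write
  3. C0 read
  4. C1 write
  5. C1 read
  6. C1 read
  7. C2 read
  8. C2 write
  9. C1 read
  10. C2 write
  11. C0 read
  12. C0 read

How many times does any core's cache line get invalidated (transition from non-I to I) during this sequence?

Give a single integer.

Op 1: C2 write [C2 write: invalidate none -> C2=M] -> [I,I,M] (invalidations this op: 0; running total: 0)
Op 2: C1 write [C1 write: invalidate ['C2=M'] -> C1=M] -> [I,M,I] (invalidations this op: 1; running total: 1)
Op 3: C0 read [C0 read from I: others=['C1=M'] -> C0=S, others downsized to S] -> [S,S,I] (invalidations this op: 0; running total: 1)
Op 4: C1 write [C1 write: invalidate ['C0=S'] -> C1=M] -> [I,M,I] (invalidations this op: 1; running total: 2)
Op 5: C1 read [C1 read: already in M, no change] -> [I,M,I] (invalidations this op: 0; running total: 2)
Op 6: C1 read [C1 read: already in M, no change] -> [I,M,I] (invalidations this op: 0; running total: 2)
Op 7: C2 read [C2 read from I: others=['C1=M'] -> C2=S, others downsized to S] -> [I,S,S] (invalidations this op: 0; running total: 2)
Op 8: C2 write [C2 write: invalidate ['C1=S'] -> C2=M] -> [I,I,M] (invalidations this op: 1; running total: 3)
Op 9: C1 read [C1 read from I: others=['C2=M'] -> C1=S, others downsized to S] -> [I,S,S] (invalidations this op: 0; running total: 3)
Op 10: C2 write [C2 write: invalidate ['C1=S'] -> C2=M] -> [I,I,M] (invalidations this op: 1; running total: 4)
Op 11: C0 read [C0 read from I: others=['C2=M'] -> C0=S, others downsized to S] -> [S,I,S] (invalidations this op: 0; running total: 4)
Op 12: C0 read [C0 read: already in S, no change] -> [S,I,S] (invalidations this op: 0; running total: 4)

Answer: 4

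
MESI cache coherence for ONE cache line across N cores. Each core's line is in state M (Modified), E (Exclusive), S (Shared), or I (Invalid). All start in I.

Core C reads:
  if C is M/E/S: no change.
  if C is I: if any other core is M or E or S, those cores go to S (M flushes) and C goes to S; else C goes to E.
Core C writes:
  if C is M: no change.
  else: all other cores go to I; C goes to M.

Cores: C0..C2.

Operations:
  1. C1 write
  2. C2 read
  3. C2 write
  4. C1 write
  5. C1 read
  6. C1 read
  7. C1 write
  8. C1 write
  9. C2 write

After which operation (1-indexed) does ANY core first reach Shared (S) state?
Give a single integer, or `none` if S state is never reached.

Op 1: C1 write [C1 write: invalidate none -> C1=M] -> [I,M,I]
Op 2: C2 read [C2 read from I: others=['C1=M'] -> C2=S, others downsized to S] -> [I,S,S]
  -> First S state at op 2; remaining ops need not be traced.

Answer: 2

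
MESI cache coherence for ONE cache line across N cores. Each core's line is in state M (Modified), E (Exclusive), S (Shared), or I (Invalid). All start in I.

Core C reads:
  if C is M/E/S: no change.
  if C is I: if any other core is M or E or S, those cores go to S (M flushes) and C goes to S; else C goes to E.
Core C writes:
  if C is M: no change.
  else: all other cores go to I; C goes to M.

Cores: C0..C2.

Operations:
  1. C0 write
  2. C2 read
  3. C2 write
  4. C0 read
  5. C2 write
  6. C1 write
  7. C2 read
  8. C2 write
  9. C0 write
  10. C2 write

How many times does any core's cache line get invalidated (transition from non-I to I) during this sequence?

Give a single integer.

Answer: 6

Derivation:
Op 1: C0 write [C0 write: invalidate none -> C0=M] -> [M,I,I] (invalidations this op: 0; running total: 0)
Op 2: C2 read [C2 read from I: others=['C0=M'] -> C2=S, others downsized to S] -> [S,I,S] (invalidations this op: 0; running total: 0)
Op 3: C2 write [C2 write: invalidate ['C0=S'] -> C2=M] -> [I,I,M] (invalidations this op: 1; running total: 1)
Op 4: C0 read [C0 read from I: others=['C2=M'] -> C0=S, others downsized to S] -> [S,I,S] (invalidations this op: 0; running total: 1)
Op 5: C2 write [C2 write: invalidate ['C0=S'] -> C2=M] -> [I,I,M] (invalidations this op: 1; running total: 2)
Op 6: C1 write [C1 write: invalidate ['C2=M'] -> C1=M] -> [I,M,I] (invalidations this op: 1; running total: 3)
Op 7: C2 read [C2 read from I: others=['C1=M'] -> C2=S, others downsized to S] -> [I,S,S] (invalidations this op: 0; running total: 3)
Op 8: C2 write [C2 write: invalidate ['C1=S'] -> C2=M] -> [I,I,M] (invalidations this op: 1; running total: 4)
Op 9: C0 write [C0 write: invalidate ['C2=M'] -> C0=M] -> [M,I,I] (invalidations this op: 1; running total: 5)
Op 10: C2 write [C2 write: invalidate ['C0=M'] -> C2=M] -> [I,I,M] (invalidations this op: 1; running total: 6)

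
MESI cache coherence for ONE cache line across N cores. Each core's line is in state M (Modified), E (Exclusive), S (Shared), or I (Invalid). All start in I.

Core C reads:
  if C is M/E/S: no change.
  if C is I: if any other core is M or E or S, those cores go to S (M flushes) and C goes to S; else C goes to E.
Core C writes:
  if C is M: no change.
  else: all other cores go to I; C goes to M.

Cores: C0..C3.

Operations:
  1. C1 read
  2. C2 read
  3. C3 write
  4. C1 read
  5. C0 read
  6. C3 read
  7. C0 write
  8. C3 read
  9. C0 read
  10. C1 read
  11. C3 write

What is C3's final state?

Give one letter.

Op 1: C1 read [C1 read from I: no other sharers -> C1=E (exclusive)] -> [I,E,I,I]
Op 2: C2 read [C2 read from I: others=['C1=E'] -> C2=S, others downsized to S] -> [I,S,S,I]
Op 3: C3 write [C3 write: invalidate ['C1=S', 'C2=S'] -> C3=M] -> [I,I,I,M]
Op 4: C1 read [C1 read from I: others=['C3=M'] -> C1=S, others downsized to S] -> [I,S,I,S]
Op 5: C0 read [C0 read from I: others=['C1=S', 'C3=S'] -> C0=S, others downsized to S] -> [S,S,I,S]
Op 6: C3 read [C3 read: already in S, no change] -> [S,S,I,S]
Op 7: C0 write [C0 write: invalidate ['C1=S', 'C3=S'] -> C0=M] -> [M,I,I,I]
Op 8: C3 read [C3 read from I: others=['C0=M'] -> C3=S, others downsized to S] -> [S,I,I,S]
Op 9: C0 read [C0 read: already in S, no change] -> [S,I,I,S]
Op 10: C1 read [C1 read from I: others=['C0=S', 'C3=S'] -> C1=S, others downsized to S] -> [S,S,I,S]
Op 11: C3 write [C3 write: invalidate ['C0=S', 'C1=S'] -> C3=M] -> [I,I,I,M]

Answer: M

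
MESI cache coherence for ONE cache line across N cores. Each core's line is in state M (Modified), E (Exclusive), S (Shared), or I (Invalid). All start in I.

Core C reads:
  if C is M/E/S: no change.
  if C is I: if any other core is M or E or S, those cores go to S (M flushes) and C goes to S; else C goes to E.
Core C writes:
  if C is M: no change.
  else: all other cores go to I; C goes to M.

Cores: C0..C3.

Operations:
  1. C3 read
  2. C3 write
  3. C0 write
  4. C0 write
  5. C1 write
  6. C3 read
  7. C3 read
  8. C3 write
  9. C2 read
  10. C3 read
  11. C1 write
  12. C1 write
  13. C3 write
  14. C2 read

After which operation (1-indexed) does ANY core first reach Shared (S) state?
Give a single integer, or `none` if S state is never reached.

Answer: 6

Derivation:
Op 1: C3 read [C3 read from I: no other sharers -> C3=E (exclusive)] -> [I,I,I,E]
Op 2: C3 write [C3 write: invalidate none -> C3=M] -> [I,I,I,M]
Op 3: C0 write [C0 write: invalidate ['C3=M'] -> C0=M] -> [M,I,I,I]
Op 4: C0 write [C0 write: already M (modified), no change] -> [M,I,I,I]
Op 5: C1 write [C1 write: invalidate ['C0=M'] -> C1=M] -> [I,M,I,I]
Op 6: C3 read [C3 read from I: others=['C1=M'] -> C3=S, others downsized to S] -> [I,S,I,S]
  -> First S state at op 6; remaining ops need not be traced.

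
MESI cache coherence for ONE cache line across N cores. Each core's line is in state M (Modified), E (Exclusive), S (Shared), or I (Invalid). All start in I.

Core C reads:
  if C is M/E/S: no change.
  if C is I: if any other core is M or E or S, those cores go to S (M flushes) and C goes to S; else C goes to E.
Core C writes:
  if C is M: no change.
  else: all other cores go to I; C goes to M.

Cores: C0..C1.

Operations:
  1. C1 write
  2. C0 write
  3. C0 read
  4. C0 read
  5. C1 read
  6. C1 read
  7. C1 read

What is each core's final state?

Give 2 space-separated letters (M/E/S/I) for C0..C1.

Op 1: C1 write [C1 write: invalidate none -> C1=M] -> [I,M]
Op 2: C0 write [C0 write: invalidate ['C1=M'] -> C0=M] -> [M,I]
Op 3: C0 read [C0 read: already in M, no change] -> [M,I]
Op 4: C0 read [C0 read: already in M, no change] -> [M,I]
Op 5: C1 read [C1 read from I: others=['C0=M'] -> C1=S, others downsized to S] -> [S,S]
Op 6: C1 read [C1 read: already in S, no change] -> [S,S]
Op 7: C1 read [C1 read: already in S, no change] -> [S,S]

Answer: S S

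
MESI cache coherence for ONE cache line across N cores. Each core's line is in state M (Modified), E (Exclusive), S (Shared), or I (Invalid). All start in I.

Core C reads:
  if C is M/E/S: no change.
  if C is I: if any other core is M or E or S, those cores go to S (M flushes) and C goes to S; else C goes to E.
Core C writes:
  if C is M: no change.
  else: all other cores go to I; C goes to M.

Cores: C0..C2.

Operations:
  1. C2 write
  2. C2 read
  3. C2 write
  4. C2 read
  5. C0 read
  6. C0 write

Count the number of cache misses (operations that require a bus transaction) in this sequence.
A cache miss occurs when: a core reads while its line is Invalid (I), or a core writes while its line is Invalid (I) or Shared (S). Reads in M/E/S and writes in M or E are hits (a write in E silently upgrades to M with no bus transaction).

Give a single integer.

Op 1: C2 write [C2 write: invalidate none -> C2=M] -> [I,I,M] [MISS #1: write from I]
Op 2: C2 read [C2 read: already in M, no change] -> [I,I,M] [hit: read from M]
Op 3: C2 write [C2 write: already M (modified), no change] -> [I,I,M] [hit: write from M]
Op 4: C2 read [C2 read: already in M, no change] -> [I,I,M] [hit: read from M]
Op 5: C0 read [C0 read from I: others=['C2=M'] -> C0=S, others downsized to S] -> [S,I,S] [MISS #2: read from I]
Op 6: C0 write [C0 write: invalidate ['C2=S'] -> C0=M] -> [M,I,I] [MISS #3: write from S]

Answer: 3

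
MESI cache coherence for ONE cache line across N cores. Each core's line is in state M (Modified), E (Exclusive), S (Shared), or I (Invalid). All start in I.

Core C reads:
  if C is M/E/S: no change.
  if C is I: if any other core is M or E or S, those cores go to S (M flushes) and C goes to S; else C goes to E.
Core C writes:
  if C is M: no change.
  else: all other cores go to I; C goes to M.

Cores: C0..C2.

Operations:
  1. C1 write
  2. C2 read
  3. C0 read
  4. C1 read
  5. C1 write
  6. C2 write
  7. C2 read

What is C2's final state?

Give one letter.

Answer: M

Derivation:
Op 1: C1 write [C1 write: invalidate none -> C1=M] -> [I,M,I]
Op 2: C2 read [C2 read from I: others=['C1=M'] -> C2=S, others downsized to S] -> [I,S,S]
Op 3: C0 read [C0 read from I: others=['C1=S', 'C2=S'] -> C0=S, others downsized to S] -> [S,S,S]
Op 4: C1 read [C1 read: already in S, no change] -> [S,S,S]
Op 5: C1 write [C1 write: invalidate ['C0=S', 'C2=S'] -> C1=M] -> [I,M,I]
Op 6: C2 write [C2 write: invalidate ['C1=M'] -> C2=M] -> [I,I,M]
Op 7: C2 read [C2 read: already in M, no change] -> [I,I,M]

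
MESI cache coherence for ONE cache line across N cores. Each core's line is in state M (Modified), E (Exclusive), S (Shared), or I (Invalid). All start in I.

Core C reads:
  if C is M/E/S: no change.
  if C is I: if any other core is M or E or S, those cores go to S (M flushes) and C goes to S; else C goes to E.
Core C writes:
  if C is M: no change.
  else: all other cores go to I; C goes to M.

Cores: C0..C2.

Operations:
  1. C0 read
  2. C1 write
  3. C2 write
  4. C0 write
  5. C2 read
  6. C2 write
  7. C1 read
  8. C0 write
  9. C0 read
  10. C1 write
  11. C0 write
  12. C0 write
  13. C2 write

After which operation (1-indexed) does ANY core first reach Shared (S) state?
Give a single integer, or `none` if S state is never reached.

Op 1: C0 read [C0 read from I: no other sharers -> C0=E (exclusive)] -> [E,I,I]
Op 2: C1 write [C1 write: invalidate ['C0=E'] -> C1=M] -> [I,M,I]
Op 3: C2 write [C2 write: invalidate ['C1=M'] -> C2=M] -> [I,I,M]
Op 4: C0 write [C0 write: invalidate ['C2=M'] -> C0=M] -> [M,I,I]
Op 5: C2 read [C2 read from I: others=['C0=M'] -> C2=S, others downsized to S] -> [S,I,S]
  -> First S state at op 5; remaining ops need not be traced.

Answer: 5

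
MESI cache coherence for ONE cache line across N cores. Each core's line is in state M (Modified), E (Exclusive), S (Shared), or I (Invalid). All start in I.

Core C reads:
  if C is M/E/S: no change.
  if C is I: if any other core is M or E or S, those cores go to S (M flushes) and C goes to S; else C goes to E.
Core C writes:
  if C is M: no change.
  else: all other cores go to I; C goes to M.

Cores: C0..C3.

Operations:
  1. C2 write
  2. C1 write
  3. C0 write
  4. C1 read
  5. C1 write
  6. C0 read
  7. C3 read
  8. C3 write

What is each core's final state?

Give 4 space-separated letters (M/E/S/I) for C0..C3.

Answer: I I I M

Derivation:
Op 1: C2 write [C2 write: invalidate none -> C2=M] -> [I,I,M,I]
Op 2: C1 write [C1 write: invalidate ['C2=M'] -> C1=M] -> [I,M,I,I]
Op 3: C0 write [C0 write: invalidate ['C1=M'] -> C0=M] -> [M,I,I,I]
Op 4: C1 read [C1 read from I: others=['C0=M'] -> C1=S, others downsized to S] -> [S,S,I,I]
Op 5: C1 write [C1 write: invalidate ['C0=S'] -> C1=M] -> [I,M,I,I]
Op 6: C0 read [C0 read from I: others=['C1=M'] -> C0=S, others downsized to S] -> [S,S,I,I]
Op 7: C3 read [C3 read from I: others=['C0=S', 'C1=S'] -> C3=S, others downsized to S] -> [S,S,I,S]
Op 8: C3 write [C3 write: invalidate ['C0=S', 'C1=S'] -> C3=M] -> [I,I,I,M]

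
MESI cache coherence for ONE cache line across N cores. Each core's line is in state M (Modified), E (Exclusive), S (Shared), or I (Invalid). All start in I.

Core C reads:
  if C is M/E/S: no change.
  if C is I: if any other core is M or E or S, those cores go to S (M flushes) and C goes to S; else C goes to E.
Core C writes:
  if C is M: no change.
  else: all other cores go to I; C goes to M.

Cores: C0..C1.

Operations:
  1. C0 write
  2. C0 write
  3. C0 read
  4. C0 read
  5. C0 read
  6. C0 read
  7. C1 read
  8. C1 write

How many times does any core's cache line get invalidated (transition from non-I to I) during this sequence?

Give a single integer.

Answer: 1

Derivation:
Op 1: C0 write [C0 write: invalidate none -> C0=M] -> [M,I] (invalidations this op: 0; running total: 0)
Op 2: C0 write [C0 write: already M (modified), no change] -> [M,I] (invalidations this op: 0; running total: 0)
Op 3: C0 read [C0 read: already in M, no change] -> [M,I] (invalidations this op: 0; running total: 0)
Op 4: C0 read [C0 read: already in M, no change] -> [M,I] (invalidations this op: 0; running total: 0)
Op 5: C0 read [C0 read: already in M, no change] -> [M,I] (invalidations this op: 0; running total: 0)
Op 6: C0 read [C0 read: already in M, no change] -> [M,I] (invalidations this op: 0; running total: 0)
Op 7: C1 read [C1 read from I: others=['C0=M'] -> C1=S, others downsized to S] -> [S,S] (invalidations this op: 0; running total: 0)
Op 8: C1 write [C1 write: invalidate ['C0=S'] -> C1=M] -> [I,M] (invalidations this op: 1; running total: 1)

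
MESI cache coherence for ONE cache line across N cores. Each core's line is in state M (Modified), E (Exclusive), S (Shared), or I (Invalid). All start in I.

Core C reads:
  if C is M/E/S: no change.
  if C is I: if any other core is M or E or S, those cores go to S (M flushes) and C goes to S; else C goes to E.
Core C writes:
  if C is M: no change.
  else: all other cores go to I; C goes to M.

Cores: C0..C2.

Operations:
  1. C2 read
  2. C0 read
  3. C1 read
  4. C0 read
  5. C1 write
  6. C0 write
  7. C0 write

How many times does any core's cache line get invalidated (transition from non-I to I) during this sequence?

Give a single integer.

Op 1: C2 read [C2 read from I: no other sharers -> C2=E (exclusive)] -> [I,I,E] (invalidations this op: 0; running total: 0)
Op 2: C0 read [C0 read from I: others=['C2=E'] -> C0=S, others downsized to S] -> [S,I,S] (invalidations this op: 0; running total: 0)
Op 3: C1 read [C1 read from I: others=['C0=S', 'C2=S'] -> C1=S, others downsized to S] -> [S,S,S] (invalidations this op: 0; running total: 0)
Op 4: C0 read [C0 read: already in S, no change] -> [S,S,S] (invalidations this op: 0; running total: 0)
Op 5: C1 write [C1 write: invalidate ['C0=S', 'C2=S'] -> C1=M] -> [I,M,I] (invalidations this op: 2; running total: 2)
Op 6: C0 write [C0 write: invalidate ['C1=M'] -> C0=M] -> [M,I,I] (invalidations this op: 1; running total: 3)
Op 7: C0 write [C0 write: already M (modified), no change] -> [M,I,I] (invalidations this op: 0; running total: 3)

Answer: 3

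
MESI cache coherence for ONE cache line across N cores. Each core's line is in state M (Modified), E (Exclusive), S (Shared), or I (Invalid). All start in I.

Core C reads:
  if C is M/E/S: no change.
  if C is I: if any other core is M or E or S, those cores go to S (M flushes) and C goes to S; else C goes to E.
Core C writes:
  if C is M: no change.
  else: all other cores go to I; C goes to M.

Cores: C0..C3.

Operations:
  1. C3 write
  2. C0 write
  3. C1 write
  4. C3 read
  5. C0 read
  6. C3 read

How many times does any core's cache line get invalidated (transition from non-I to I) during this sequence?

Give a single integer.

Op 1: C3 write [C3 write: invalidate none -> C3=M] -> [I,I,I,M] (invalidations this op: 0; running total: 0)
Op 2: C0 write [C0 write: invalidate ['C3=M'] -> C0=M] -> [M,I,I,I] (invalidations this op: 1; running total: 1)
Op 3: C1 write [C1 write: invalidate ['C0=M'] -> C1=M] -> [I,M,I,I] (invalidations this op: 1; running total: 2)
Op 4: C3 read [C3 read from I: others=['C1=M'] -> C3=S, others downsized to S] -> [I,S,I,S] (invalidations this op: 0; running total: 2)
Op 5: C0 read [C0 read from I: others=['C1=S', 'C3=S'] -> C0=S, others downsized to S] -> [S,S,I,S] (invalidations this op: 0; running total: 2)
Op 6: C3 read [C3 read: already in S, no change] -> [S,S,I,S] (invalidations this op: 0; running total: 2)

Answer: 2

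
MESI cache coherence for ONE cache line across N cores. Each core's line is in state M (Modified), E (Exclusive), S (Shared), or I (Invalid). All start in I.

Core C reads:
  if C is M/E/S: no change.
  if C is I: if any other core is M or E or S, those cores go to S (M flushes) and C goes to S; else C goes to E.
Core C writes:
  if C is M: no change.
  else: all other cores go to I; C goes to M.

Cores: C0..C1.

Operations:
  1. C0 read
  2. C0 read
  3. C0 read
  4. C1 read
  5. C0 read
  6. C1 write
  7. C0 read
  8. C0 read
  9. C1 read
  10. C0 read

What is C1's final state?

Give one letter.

Answer: S

Derivation:
Op 1: C0 read [C0 read from I: no other sharers -> C0=E (exclusive)] -> [E,I]
Op 2: C0 read [C0 read: already in E, no change] -> [E,I]
Op 3: C0 read [C0 read: already in E, no change] -> [E,I]
Op 4: C1 read [C1 read from I: others=['C0=E'] -> C1=S, others downsized to S] -> [S,S]
Op 5: C0 read [C0 read: already in S, no change] -> [S,S]
Op 6: C1 write [C1 write: invalidate ['C0=S'] -> C1=M] -> [I,M]
Op 7: C0 read [C0 read from I: others=['C1=M'] -> C0=S, others downsized to S] -> [S,S]
Op 8: C0 read [C0 read: already in S, no change] -> [S,S]
Op 9: C1 read [C1 read: already in S, no change] -> [S,S]
Op 10: C0 read [C0 read: already in S, no change] -> [S,S]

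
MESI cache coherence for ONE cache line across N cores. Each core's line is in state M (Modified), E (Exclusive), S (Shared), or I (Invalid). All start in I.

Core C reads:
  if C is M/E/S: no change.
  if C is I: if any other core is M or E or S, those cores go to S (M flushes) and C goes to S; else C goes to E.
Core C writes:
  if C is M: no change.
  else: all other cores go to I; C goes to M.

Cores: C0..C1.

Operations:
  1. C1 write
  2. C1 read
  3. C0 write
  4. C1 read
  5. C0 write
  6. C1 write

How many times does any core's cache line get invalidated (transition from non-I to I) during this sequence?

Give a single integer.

Answer: 3

Derivation:
Op 1: C1 write [C1 write: invalidate none -> C1=M] -> [I,M] (invalidations this op: 0; running total: 0)
Op 2: C1 read [C1 read: already in M, no change] -> [I,M] (invalidations this op: 0; running total: 0)
Op 3: C0 write [C0 write: invalidate ['C1=M'] -> C0=M] -> [M,I] (invalidations this op: 1; running total: 1)
Op 4: C1 read [C1 read from I: others=['C0=M'] -> C1=S, others downsized to S] -> [S,S] (invalidations this op: 0; running total: 1)
Op 5: C0 write [C0 write: invalidate ['C1=S'] -> C0=M] -> [M,I] (invalidations this op: 1; running total: 2)
Op 6: C1 write [C1 write: invalidate ['C0=M'] -> C1=M] -> [I,M] (invalidations this op: 1; running total: 3)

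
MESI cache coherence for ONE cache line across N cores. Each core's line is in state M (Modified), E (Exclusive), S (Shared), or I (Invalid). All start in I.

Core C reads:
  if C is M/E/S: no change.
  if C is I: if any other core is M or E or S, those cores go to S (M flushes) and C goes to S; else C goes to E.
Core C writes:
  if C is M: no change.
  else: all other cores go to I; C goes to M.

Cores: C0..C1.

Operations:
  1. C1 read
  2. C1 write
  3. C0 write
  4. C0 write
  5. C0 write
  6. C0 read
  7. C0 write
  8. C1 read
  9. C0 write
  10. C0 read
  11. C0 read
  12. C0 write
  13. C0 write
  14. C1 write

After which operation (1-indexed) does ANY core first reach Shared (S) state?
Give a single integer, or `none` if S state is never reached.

Op 1: C1 read [C1 read from I: no other sharers -> C1=E (exclusive)] -> [I,E]
Op 2: C1 write [C1 write: invalidate none -> C1=M] -> [I,M]
Op 3: C0 write [C0 write: invalidate ['C1=M'] -> C0=M] -> [M,I]
Op 4: C0 write [C0 write: already M (modified), no change] -> [M,I]
Op 5: C0 write [C0 write: already M (modified), no change] -> [M,I]
Op 6: C0 read [C0 read: already in M, no change] -> [M,I]
Op 7: C0 write [C0 write: already M (modified), no change] -> [M,I]
Op 8: C1 read [C1 read from I: others=['C0=M'] -> C1=S, others downsized to S] -> [S,S]
  -> First S state at op 8; remaining ops need not be traced.

Answer: 8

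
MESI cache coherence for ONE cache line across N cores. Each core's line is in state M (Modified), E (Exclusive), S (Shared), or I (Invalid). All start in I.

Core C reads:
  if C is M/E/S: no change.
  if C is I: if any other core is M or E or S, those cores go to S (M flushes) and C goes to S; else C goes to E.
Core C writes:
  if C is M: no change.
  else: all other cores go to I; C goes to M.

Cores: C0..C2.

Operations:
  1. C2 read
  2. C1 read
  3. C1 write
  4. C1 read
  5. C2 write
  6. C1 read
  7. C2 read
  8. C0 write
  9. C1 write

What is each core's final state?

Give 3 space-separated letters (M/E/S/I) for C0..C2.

Op 1: C2 read [C2 read from I: no other sharers -> C2=E (exclusive)] -> [I,I,E]
Op 2: C1 read [C1 read from I: others=['C2=E'] -> C1=S, others downsized to S] -> [I,S,S]
Op 3: C1 write [C1 write: invalidate ['C2=S'] -> C1=M] -> [I,M,I]
Op 4: C1 read [C1 read: already in M, no change] -> [I,M,I]
Op 5: C2 write [C2 write: invalidate ['C1=M'] -> C2=M] -> [I,I,M]
Op 6: C1 read [C1 read from I: others=['C2=M'] -> C1=S, others downsized to S] -> [I,S,S]
Op 7: C2 read [C2 read: already in S, no change] -> [I,S,S]
Op 8: C0 write [C0 write: invalidate ['C1=S', 'C2=S'] -> C0=M] -> [M,I,I]
Op 9: C1 write [C1 write: invalidate ['C0=M'] -> C1=M] -> [I,M,I]

Answer: I M I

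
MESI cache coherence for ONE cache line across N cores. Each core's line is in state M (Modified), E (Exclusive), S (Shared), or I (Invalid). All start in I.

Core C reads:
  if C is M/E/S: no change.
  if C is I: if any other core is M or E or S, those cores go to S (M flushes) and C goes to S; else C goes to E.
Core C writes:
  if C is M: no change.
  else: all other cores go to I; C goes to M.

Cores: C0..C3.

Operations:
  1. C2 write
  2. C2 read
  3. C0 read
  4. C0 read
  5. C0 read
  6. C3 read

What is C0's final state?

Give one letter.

Answer: S

Derivation:
Op 1: C2 write [C2 write: invalidate none -> C2=M] -> [I,I,M,I]
Op 2: C2 read [C2 read: already in M, no change] -> [I,I,M,I]
Op 3: C0 read [C0 read from I: others=['C2=M'] -> C0=S, others downsized to S] -> [S,I,S,I]
Op 4: C0 read [C0 read: already in S, no change] -> [S,I,S,I]
Op 5: C0 read [C0 read: already in S, no change] -> [S,I,S,I]
Op 6: C3 read [C3 read from I: others=['C0=S', 'C2=S'] -> C3=S, others downsized to S] -> [S,I,S,S]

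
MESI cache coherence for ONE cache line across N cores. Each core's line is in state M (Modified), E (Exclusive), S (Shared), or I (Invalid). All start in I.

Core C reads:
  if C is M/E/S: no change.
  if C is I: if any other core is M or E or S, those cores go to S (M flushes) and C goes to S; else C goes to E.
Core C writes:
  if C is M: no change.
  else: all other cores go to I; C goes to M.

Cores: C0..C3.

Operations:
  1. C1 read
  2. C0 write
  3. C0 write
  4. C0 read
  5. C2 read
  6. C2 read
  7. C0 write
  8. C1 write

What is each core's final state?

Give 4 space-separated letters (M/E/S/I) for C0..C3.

Answer: I M I I

Derivation:
Op 1: C1 read [C1 read from I: no other sharers -> C1=E (exclusive)] -> [I,E,I,I]
Op 2: C0 write [C0 write: invalidate ['C1=E'] -> C0=M] -> [M,I,I,I]
Op 3: C0 write [C0 write: already M (modified), no change] -> [M,I,I,I]
Op 4: C0 read [C0 read: already in M, no change] -> [M,I,I,I]
Op 5: C2 read [C2 read from I: others=['C0=M'] -> C2=S, others downsized to S] -> [S,I,S,I]
Op 6: C2 read [C2 read: already in S, no change] -> [S,I,S,I]
Op 7: C0 write [C0 write: invalidate ['C2=S'] -> C0=M] -> [M,I,I,I]
Op 8: C1 write [C1 write: invalidate ['C0=M'] -> C1=M] -> [I,M,I,I]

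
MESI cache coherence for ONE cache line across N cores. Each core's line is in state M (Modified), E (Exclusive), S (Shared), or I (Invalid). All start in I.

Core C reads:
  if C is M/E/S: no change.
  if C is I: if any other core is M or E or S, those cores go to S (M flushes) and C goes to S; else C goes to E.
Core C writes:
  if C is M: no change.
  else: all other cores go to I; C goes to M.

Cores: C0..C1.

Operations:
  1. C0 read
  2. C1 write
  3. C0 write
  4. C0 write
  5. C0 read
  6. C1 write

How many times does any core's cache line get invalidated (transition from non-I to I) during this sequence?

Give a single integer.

Answer: 3

Derivation:
Op 1: C0 read [C0 read from I: no other sharers -> C0=E (exclusive)] -> [E,I] (invalidations this op: 0; running total: 0)
Op 2: C1 write [C1 write: invalidate ['C0=E'] -> C1=M] -> [I,M] (invalidations this op: 1; running total: 1)
Op 3: C0 write [C0 write: invalidate ['C1=M'] -> C0=M] -> [M,I] (invalidations this op: 1; running total: 2)
Op 4: C0 write [C0 write: already M (modified), no change] -> [M,I] (invalidations this op: 0; running total: 2)
Op 5: C0 read [C0 read: already in M, no change] -> [M,I] (invalidations this op: 0; running total: 2)
Op 6: C1 write [C1 write: invalidate ['C0=M'] -> C1=M] -> [I,M] (invalidations this op: 1; running total: 3)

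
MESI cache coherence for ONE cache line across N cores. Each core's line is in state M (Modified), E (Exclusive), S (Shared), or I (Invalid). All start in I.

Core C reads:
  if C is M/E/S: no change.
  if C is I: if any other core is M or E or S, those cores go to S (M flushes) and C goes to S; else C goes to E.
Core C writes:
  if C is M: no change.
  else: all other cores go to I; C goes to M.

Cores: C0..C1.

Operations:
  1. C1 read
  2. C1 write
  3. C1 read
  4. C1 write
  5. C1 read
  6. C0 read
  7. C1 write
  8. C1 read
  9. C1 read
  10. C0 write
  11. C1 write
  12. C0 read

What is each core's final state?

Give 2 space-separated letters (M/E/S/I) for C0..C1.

Op 1: C1 read [C1 read from I: no other sharers -> C1=E (exclusive)] -> [I,E]
Op 2: C1 write [C1 write: invalidate none -> C1=M] -> [I,M]
Op 3: C1 read [C1 read: already in M, no change] -> [I,M]
Op 4: C1 write [C1 write: already M (modified), no change] -> [I,M]
Op 5: C1 read [C1 read: already in M, no change] -> [I,M]
Op 6: C0 read [C0 read from I: others=['C1=M'] -> C0=S, others downsized to S] -> [S,S]
Op 7: C1 write [C1 write: invalidate ['C0=S'] -> C1=M] -> [I,M]
Op 8: C1 read [C1 read: already in M, no change] -> [I,M]
Op 9: C1 read [C1 read: already in M, no change] -> [I,M]
Op 10: C0 write [C0 write: invalidate ['C1=M'] -> C0=M] -> [M,I]
Op 11: C1 write [C1 write: invalidate ['C0=M'] -> C1=M] -> [I,M]
Op 12: C0 read [C0 read from I: others=['C1=M'] -> C0=S, others downsized to S] -> [S,S]

Answer: S S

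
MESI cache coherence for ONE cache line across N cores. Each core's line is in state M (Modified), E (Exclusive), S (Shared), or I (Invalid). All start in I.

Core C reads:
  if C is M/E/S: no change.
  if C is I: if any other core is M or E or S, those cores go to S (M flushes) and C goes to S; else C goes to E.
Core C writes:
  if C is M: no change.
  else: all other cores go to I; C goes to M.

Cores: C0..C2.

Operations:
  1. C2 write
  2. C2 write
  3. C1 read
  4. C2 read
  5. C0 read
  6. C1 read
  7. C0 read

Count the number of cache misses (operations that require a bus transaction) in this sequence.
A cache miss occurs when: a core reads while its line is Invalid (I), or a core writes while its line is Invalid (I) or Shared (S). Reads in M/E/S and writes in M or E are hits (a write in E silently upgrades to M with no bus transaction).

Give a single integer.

Answer: 3

Derivation:
Op 1: C2 write [C2 write: invalidate none -> C2=M] -> [I,I,M] [MISS #1: write from I]
Op 2: C2 write [C2 write: already M (modified), no change] -> [I,I,M] [hit: write from M]
Op 3: C1 read [C1 read from I: others=['C2=M'] -> C1=S, others downsized to S] -> [I,S,S] [MISS #2: read from I]
Op 4: C2 read [C2 read: already in S, no change] -> [I,S,S] [hit: read from S]
Op 5: C0 read [C0 read from I: others=['C1=S', 'C2=S'] -> C0=S, others downsized to S] -> [S,S,S] [MISS #3: read from I]
Op 6: C1 read [C1 read: already in S, no change] -> [S,S,S] [hit: read from S]
Op 7: C0 read [C0 read: already in S, no change] -> [S,S,S] [hit: read from S]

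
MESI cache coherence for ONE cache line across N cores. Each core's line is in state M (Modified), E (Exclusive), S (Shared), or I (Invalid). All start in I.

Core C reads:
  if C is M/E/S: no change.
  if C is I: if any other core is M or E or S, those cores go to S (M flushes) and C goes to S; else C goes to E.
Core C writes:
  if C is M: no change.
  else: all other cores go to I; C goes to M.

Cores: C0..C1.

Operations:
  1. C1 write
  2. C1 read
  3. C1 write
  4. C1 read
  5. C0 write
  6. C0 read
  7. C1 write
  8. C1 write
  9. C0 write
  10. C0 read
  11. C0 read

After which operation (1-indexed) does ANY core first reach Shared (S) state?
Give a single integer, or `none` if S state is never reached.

Op 1: C1 write [C1 write: invalidate none -> C1=M] -> [I,M]
Op 2: C1 read [C1 read: already in M, no change] -> [I,M]
Op 3: C1 write [C1 write: already M (modified), no change] -> [I,M]
Op 4: C1 read [C1 read: already in M, no change] -> [I,M]
Op 5: C0 write [C0 write: invalidate ['C1=M'] -> C0=M] -> [M,I]
Op 6: C0 read [C0 read: already in M, no change] -> [M,I]
Op 7: C1 write [C1 write: invalidate ['C0=M'] -> C1=M] -> [I,M]
Op 8: C1 write [C1 write: already M (modified), no change] -> [I,M]
Op 9: C0 write [C0 write: invalidate ['C1=M'] -> C0=M] -> [M,I]
Op 10: C0 read [C0 read: already in M, no change] -> [M,I]
Op 11: C0 read [C0 read: already in M, no change] -> [M,I]
S state never reached in this sequence.

Answer: none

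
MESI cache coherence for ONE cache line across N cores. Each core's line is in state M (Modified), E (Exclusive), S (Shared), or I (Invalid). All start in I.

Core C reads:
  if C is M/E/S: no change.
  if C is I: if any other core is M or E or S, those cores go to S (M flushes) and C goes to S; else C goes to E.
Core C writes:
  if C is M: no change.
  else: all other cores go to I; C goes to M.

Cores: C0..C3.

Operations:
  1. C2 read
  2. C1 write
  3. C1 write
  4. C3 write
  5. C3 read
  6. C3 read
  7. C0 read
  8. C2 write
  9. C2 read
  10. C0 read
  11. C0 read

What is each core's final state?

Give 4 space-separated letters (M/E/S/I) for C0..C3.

Op 1: C2 read [C2 read from I: no other sharers -> C2=E (exclusive)] -> [I,I,E,I]
Op 2: C1 write [C1 write: invalidate ['C2=E'] -> C1=M] -> [I,M,I,I]
Op 3: C1 write [C1 write: already M (modified), no change] -> [I,M,I,I]
Op 4: C3 write [C3 write: invalidate ['C1=M'] -> C3=M] -> [I,I,I,M]
Op 5: C3 read [C3 read: already in M, no change] -> [I,I,I,M]
Op 6: C3 read [C3 read: already in M, no change] -> [I,I,I,M]
Op 7: C0 read [C0 read from I: others=['C3=M'] -> C0=S, others downsized to S] -> [S,I,I,S]
Op 8: C2 write [C2 write: invalidate ['C0=S', 'C3=S'] -> C2=M] -> [I,I,M,I]
Op 9: C2 read [C2 read: already in M, no change] -> [I,I,M,I]
Op 10: C0 read [C0 read from I: others=['C2=M'] -> C0=S, others downsized to S] -> [S,I,S,I]
Op 11: C0 read [C0 read: already in S, no change] -> [S,I,S,I]

Answer: S I S I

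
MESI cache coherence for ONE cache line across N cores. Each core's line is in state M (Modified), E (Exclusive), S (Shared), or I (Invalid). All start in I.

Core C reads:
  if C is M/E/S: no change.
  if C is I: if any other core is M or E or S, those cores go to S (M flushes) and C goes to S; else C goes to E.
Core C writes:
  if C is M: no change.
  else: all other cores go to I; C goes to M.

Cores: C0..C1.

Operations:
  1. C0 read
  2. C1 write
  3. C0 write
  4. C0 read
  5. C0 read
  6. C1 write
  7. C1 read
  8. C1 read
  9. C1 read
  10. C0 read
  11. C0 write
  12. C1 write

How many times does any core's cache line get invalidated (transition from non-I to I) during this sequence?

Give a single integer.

Answer: 5

Derivation:
Op 1: C0 read [C0 read from I: no other sharers -> C0=E (exclusive)] -> [E,I] (invalidations this op: 0; running total: 0)
Op 2: C1 write [C1 write: invalidate ['C0=E'] -> C1=M] -> [I,M] (invalidations this op: 1; running total: 1)
Op 3: C0 write [C0 write: invalidate ['C1=M'] -> C0=M] -> [M,I] (invalidations this op: 1; running total: 2)
Op 4: C0 read [C0 read: already in M, no change] -> [M,I] (invalidations this op: 0; running total: 2)
Op 5: C0 read [C0 read: already in M, no change] -> [M,I] (invalidations this op: 0; running total: 2)
Op 6: C1 write [C1 write: invalidate ['C0=M'] -> C1=M] -> [I,M] (invalidations this op: 1; running total: 3)
Op 7: C1 read [C1 read: already in M, no change] -> [I,M] (invalidations this op: 0; running total: 3)
Op 8: C1 read [C1 read: already in M, no change] -> [I,M] (invalidations this op: 0; running total: 3)
Op 9: C1 read [C1 read: already in M, no change] -> [I,M] (invalidations this op: 0; running total: 3)
Op 10: C0 read [C0 read from I: others=['C1=M'] -> C0=S, others downsized to S] -> [S,S] (invalidations this op: 0; running total: 3)
Op 11: C0 write [C0 write: invalidate ['C1=S'] -> C0=M] -> [M,I] (invalidations this op: 1; running total: 4)
Op 12: C1 write [C1 write: invalidate ['C0=M'] -> C1=M] -> [I,M] (invalidations this op: 1; running total: 5)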